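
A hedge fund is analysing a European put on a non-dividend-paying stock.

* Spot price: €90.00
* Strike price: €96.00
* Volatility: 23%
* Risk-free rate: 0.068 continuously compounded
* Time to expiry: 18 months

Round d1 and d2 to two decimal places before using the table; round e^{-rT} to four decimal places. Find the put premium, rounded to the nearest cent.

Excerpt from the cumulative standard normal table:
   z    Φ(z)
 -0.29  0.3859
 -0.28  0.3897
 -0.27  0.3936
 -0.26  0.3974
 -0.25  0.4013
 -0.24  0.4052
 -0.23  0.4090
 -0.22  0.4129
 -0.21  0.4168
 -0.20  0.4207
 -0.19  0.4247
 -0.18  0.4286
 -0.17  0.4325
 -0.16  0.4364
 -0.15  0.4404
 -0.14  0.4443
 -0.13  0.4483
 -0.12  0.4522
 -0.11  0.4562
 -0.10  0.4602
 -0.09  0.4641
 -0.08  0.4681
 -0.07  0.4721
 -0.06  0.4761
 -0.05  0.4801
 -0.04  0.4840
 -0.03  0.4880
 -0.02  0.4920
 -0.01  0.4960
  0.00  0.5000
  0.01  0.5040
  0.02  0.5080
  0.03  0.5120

€8.27

T = 1.5;  σ√T = 0.2817
d₁ = [ln(90/96) + (0.068 + ½·0.23²)·1.5] / (σ√T) = (-0.0645 + 0.1417) / 0.2817 = 0.2738 → 0.27
d₂ = 0.2738 − 0.2817 = -0.0079 → -0.01
e^(−rT) = e^(−0.068·1.5) = 0.9030
N(−d₂) = N(0.01) = 0.5040;  N(−d₁) = N(-0.27) = 0.3936
P = 96·0.9030·0.5040 − 90·0.3936 = 43.6908 − 35.4240 = 8.2668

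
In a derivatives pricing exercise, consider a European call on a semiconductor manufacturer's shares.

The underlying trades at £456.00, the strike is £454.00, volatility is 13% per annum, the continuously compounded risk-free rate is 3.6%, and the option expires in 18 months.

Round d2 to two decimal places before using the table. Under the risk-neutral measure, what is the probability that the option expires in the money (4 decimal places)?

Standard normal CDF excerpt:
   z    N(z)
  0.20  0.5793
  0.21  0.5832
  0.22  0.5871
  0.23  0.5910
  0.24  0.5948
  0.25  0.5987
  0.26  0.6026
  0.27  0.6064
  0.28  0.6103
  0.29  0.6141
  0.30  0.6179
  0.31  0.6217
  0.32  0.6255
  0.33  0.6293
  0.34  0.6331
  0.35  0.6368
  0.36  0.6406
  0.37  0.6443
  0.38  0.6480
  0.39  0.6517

0.6141

σ√T = 0.13·√1.5 = 0.1592
d₁ = [ln(456/454) + (0.036 + ½·0.13²)·1.5] / (σ√T) = (0.0044 + 0.0667) / 0.1592 = 0.4464 → 0.45
d₂ = 0.4464 − 0.1592 = 0.2872 → 0.29
Pr(exercise) under Q = N(d₂) = 0.6141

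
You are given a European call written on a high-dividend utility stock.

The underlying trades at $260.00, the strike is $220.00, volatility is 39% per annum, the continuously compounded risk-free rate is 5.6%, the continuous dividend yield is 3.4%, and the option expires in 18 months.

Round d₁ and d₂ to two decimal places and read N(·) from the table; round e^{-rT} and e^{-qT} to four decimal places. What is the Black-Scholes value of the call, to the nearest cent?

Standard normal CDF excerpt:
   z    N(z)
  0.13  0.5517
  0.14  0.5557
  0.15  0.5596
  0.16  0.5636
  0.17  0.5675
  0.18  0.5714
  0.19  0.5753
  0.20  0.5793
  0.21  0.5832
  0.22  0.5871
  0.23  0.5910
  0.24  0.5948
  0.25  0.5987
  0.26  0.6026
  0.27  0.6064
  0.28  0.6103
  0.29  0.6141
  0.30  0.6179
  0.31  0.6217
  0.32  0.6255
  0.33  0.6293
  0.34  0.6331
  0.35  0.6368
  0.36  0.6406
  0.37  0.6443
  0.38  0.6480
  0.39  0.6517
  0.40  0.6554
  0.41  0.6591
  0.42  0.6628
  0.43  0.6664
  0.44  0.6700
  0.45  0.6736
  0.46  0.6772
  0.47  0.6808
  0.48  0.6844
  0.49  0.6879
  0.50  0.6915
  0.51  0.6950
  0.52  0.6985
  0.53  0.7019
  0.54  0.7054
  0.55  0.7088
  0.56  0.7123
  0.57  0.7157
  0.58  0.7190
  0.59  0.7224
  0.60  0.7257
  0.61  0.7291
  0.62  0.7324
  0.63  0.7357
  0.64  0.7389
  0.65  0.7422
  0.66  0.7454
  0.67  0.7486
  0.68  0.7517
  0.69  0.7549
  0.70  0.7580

T = 1.5;  σ√T = 0.4777
d₁ = [ln(260/220) + (0.056 − 0.034 + 0.39²/2)·1.5] / 0.4777 = [0.1671 + 0.1471] / 0.4777 = 0.6577 which rounds to 0.66
d₂ = d₁ − σ√T = 0.6577 − 0.4777 = 0.1800 which rounds to 0.18
exp(−qT) = exp(−0.034·1.5) = 0.9503;  exp(−rT) = exp(−0.056·1.5) = 0.9194
N(d₁) = N(0.66) = 0.7454;  N(d₂) = N(0.18) = 0.5714
C = 260·0.9503·0.7454 − 220·0.9194·0.5714 = 184.1719 − 115.5759 = 68.5960

$68.60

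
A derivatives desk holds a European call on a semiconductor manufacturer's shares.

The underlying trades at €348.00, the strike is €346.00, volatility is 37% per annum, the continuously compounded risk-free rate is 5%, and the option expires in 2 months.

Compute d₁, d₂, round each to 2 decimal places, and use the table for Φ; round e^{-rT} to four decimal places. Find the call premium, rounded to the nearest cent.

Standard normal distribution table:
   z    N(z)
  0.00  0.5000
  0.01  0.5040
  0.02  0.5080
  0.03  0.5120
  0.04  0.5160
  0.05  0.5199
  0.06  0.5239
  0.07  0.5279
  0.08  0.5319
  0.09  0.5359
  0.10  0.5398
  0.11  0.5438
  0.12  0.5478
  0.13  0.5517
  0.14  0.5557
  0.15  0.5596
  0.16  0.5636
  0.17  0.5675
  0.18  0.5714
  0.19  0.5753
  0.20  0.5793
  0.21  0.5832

T = 0.1667;  σ√T = 0.1511
d₁ = [ln(348/346) + (0.05 + 0.37²/2)·0.1667] / 0.1511 = [0.0058 + 0.0197] / 0.1511 = 0.1689 which rounds to 0.17
d₂ = d₁ − σ√T = 0.1689 − 0.1511 = 0.0178 which rounds to 0.02
exp(−rT) = exp(−0.05·0.1667) = 0.9917
C = 348·N(0.17) − 346·0.9917·N(0.02) = 348·0.5675 − 346·0.9917·0.5080 = 197.4900 − 174.3091 = 23.1809

€23.18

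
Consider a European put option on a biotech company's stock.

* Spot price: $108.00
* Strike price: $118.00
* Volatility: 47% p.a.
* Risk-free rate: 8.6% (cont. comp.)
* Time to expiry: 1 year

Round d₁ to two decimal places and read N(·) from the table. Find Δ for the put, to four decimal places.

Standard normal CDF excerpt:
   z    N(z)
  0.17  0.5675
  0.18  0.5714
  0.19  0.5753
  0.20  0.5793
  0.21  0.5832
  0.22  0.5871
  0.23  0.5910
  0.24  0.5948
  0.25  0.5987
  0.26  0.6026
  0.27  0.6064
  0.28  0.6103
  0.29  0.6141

-0.4090

σ√T = 0.47 × 1.0000 = 0.4700
ln(S/K) + (r + σ²/2)T = ln(108/118) + (0.086 + 0.47²/2)·1 = -0.0886 + 0.1964 = 0.1079
d₁ = 0.1079 / 0.4700 = 0.2296 ≈ 0.23
N(d₁) = N(0.23) = 0.5910
Δ_put = N(d₁) − 1 = 0.5910 − 1 = -0.4090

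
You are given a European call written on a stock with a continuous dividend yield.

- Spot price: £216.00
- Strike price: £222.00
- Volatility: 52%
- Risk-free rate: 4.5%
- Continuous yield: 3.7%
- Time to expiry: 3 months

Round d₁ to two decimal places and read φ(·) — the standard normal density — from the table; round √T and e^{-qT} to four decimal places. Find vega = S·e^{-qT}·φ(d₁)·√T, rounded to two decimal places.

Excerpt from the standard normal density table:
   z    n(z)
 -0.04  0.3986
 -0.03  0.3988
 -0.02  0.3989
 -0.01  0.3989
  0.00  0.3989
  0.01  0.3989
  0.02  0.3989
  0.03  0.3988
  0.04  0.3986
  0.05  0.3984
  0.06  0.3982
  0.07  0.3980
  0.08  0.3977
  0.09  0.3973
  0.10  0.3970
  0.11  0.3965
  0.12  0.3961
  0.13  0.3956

42.67

T = 0.25;  σ√T = 0.2600
d₁ = [ln(216/222) + (0.045 − 0.037 + 0.52²/2)·0.25] / 0.2600 = [-0.0274 + 0.0358] / 0.2600 = 0.0323 → 0.03
√T = √0.25 = 0.5000
φ(d₁) = φ(0.03) = 0.3988
exp(−qT) = exp(−0.037·0.25) = 0.9908
vega = S·exp(−qT)·φ(d₁)·√T = 216·0.9908·0.3988·0.5000 = 42.6742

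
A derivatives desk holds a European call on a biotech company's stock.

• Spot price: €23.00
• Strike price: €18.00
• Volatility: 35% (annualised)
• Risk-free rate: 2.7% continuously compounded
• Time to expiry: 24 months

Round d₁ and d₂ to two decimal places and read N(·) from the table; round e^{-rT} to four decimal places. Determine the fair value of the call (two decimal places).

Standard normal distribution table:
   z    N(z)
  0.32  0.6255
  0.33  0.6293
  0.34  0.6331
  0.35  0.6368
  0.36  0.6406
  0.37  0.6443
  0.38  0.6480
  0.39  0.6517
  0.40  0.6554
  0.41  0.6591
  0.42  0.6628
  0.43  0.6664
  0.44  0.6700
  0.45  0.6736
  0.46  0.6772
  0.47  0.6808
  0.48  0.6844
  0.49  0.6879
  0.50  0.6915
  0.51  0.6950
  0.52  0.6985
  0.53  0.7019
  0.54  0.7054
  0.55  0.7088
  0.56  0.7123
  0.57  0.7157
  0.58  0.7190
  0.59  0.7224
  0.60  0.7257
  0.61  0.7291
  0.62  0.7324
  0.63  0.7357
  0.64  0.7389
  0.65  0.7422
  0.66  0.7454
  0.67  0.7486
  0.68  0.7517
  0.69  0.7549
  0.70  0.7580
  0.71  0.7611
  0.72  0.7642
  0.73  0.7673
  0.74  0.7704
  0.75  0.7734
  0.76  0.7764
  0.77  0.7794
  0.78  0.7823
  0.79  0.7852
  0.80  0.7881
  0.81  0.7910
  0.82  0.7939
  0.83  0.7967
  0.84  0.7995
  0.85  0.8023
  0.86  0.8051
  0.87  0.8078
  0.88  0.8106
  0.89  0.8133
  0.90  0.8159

T = 2;  σ√T = 0.4950
d₁ = [ln(23/18) + (0.027 + 0.35²/2)·2] / 0.4950 = [0.2451 + 0.1765] / 0.4950 = 0.8518 which rounds to 0.85
d₂ = d₁ − σ√T = 0.8518 − 0.4950 = 0.3568 which rounds to 0.36
exp(−rT) = exp(−0.027·2) = 0.9474
C = 23·N(0.85) − 18·0.9474·N(0.36) = 23·0.8023 − 18·0.9474·0.6406 = 18.4529 − 10.9243 = 7.5286

€7.53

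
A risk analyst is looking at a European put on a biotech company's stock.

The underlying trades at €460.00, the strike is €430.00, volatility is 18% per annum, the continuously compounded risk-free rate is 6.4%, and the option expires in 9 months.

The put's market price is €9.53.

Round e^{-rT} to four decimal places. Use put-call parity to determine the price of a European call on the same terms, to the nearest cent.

€59.70

exp(−rT) = exp(−0.064·0.75) = 0.9531
Put-call parity: C − P = S − K·e^(−rT) = 460 − 430·0.9531 = 460 − 409.8330 = 50.1670
C = P + (C − P) = 9.53 + (50.1670) = 59.6970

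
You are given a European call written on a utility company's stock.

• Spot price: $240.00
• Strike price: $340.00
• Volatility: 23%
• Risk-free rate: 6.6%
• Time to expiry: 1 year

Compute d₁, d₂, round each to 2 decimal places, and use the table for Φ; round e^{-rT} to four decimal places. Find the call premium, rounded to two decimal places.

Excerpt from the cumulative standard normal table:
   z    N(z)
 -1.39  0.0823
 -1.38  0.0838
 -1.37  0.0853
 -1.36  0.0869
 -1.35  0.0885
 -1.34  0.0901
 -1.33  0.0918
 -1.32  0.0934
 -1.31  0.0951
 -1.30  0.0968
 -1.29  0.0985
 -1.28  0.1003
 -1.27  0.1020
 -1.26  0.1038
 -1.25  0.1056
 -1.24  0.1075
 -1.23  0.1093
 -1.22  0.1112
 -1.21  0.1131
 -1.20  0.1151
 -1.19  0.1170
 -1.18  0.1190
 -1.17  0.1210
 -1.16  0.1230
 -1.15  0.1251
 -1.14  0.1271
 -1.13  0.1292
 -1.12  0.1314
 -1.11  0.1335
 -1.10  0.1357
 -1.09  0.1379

T = 1;  σ√T = 0.2300
d₁ = [ln(240/340) + (0.066 + 0.23²/2)·1] / 0.2300 = [-0.3483 + 0.0925] / 0.2300 = -1.1124 ≈ -1.11
d₂ = d₁ − σ√T = -1.1124 − 0.2300 = -1.3424 ≈ -1.34
exp(−rT) = exp(−0.066·1) = 0.9361
C = 240·N(-1.11) − 340·0.9361·N(-1.34) = 240·0.1335 − 340·0.9361·0.0901 = 32.0400 − 28.6765 = 3.3635

$3.36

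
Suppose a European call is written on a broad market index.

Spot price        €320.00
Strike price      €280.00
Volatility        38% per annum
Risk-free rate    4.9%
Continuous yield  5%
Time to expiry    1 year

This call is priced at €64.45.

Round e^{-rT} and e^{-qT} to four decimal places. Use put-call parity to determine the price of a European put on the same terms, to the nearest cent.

€26.68

e^(−qT) = e^(−0.05·1) = 0.9512;  e^(−rT) = e^(−0.049·1) = 0.9522
Put-call parity: C − P = S·e^(−qT) − K·e^(−rT) = 320·0.9512 − 280·0.9522 = 304.3840 − 266.6160 = 37.7680
P = C − (C − P) = 64.45 − (37.7680) = 26.6820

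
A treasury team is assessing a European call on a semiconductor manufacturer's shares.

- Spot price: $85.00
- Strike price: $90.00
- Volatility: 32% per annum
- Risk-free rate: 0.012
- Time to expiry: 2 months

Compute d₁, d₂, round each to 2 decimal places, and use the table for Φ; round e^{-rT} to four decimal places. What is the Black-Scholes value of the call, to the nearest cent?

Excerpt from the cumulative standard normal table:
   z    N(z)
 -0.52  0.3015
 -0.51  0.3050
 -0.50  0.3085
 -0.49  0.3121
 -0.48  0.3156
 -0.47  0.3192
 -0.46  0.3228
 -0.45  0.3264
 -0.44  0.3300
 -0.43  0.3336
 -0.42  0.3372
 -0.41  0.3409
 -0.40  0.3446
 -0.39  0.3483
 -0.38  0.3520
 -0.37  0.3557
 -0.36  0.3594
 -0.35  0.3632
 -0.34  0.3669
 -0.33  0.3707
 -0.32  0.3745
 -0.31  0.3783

σ√T = 0.32·√0.1667 = 0.1306
ln(S/K) + (r + σ²/2)T = ln(85/90) + (0.012 + 0.32²/2)·0.1667 = -0.0572 + 0.0105 = -0.0466
d₁ = -0.0466 / 0.1306 = -0.3569 ⇒ -0.36
d₂ = d₁ − σ√T = -0.3569 − 0.1306 = -0.4875 ⇒ -0.49
exp(−rT) = exp(−0.012·0.1667) = 0.9980
N(d₁) = N(-0.36) = 0.3594;  N(d₂) = N(-0.49) = 0.3121
C = 85·0.3594 − 90·0.9980·0.3121 = 30.5490 − 28.0328 = 2.5162

$2.52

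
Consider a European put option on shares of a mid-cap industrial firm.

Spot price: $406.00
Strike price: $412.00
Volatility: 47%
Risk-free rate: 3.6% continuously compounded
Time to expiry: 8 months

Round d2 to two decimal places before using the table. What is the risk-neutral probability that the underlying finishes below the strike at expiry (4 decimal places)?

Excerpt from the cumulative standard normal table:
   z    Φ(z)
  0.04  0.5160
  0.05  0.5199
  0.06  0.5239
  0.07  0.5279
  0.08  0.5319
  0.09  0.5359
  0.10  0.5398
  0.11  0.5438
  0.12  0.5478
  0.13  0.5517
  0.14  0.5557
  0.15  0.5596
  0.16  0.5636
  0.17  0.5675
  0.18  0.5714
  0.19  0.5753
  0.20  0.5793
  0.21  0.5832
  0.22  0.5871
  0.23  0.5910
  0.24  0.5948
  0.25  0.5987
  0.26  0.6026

0.5675

T = 0.6667;  σ√T = 0.3838
d₁ = [ln(406/412) + (0.036 + ½·0.47²)·0.6667] / (σ√T) = (-0.0147 + 0.0976) / 0.3838 = 0.2162 ⇒ 0.22
d₂ = 0.2162 − 0.3838 = -0.1676 ⇒ -0.17
Risk-neutral Pr[S_T < K] = N(−d₂) = N(0.17) = 0.5675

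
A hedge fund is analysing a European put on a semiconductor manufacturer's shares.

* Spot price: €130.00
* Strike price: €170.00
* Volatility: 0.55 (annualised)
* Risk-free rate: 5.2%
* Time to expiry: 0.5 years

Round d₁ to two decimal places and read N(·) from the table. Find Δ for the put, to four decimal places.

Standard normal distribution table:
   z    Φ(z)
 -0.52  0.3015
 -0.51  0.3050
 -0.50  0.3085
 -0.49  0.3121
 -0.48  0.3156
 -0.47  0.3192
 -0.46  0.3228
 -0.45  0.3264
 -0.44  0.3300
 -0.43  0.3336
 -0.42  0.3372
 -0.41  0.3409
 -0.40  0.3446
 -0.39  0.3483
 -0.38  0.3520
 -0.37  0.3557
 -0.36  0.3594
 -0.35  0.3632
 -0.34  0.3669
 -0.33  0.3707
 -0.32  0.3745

-0.6664

σ√T = 0.55 × 0.7071 = 0.3889
d₁ = [ln(130/170) + (0.052 + 0.55²/2)·0.5] / 0.3889 = [-0.2683 + 0.1016] / 0.3889 = -0.4285 which rounds to -0.43
N(d₁) = N(-0.43) = 0.3336
Δ_put = N(d₁) − 1 = 0.3336 − 1 = -0.6664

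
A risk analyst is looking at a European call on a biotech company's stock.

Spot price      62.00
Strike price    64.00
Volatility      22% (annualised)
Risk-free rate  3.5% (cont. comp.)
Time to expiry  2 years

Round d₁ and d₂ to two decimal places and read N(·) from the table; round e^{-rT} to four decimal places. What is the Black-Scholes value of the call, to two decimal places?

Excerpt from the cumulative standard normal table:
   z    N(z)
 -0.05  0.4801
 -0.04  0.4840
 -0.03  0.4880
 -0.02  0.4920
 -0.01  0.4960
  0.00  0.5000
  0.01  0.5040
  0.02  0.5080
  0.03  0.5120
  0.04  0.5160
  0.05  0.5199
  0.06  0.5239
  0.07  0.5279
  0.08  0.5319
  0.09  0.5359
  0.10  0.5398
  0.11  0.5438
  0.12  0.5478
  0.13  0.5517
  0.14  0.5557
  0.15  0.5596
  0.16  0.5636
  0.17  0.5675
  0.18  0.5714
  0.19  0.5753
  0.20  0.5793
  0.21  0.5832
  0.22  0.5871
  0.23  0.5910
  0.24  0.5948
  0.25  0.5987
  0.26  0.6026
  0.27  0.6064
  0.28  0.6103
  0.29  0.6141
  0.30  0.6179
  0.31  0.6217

T = 2;  σ√T = 0.3111
d₁ = [ln(62/64) + (0.035 + ½·0.22²)·2] / (σ√T) = (-0.0317 + 0.1184) / 0.3111 = 0.2785 which rounds to 0.28
d₂ = 0.2785 − 0.3111 = -0.0326 which rounds to -0.03
e^(−rT) = e^(−0.035·2) = 0.9324
N(d₁) = N(0.28) = 0.6103;  N(d₂) = N(-0.03) = 0.4880
C = 62·0.6103 − 64·0.9324·0.4880 = 37.8386 − 29.1207 = 8.7179

8.72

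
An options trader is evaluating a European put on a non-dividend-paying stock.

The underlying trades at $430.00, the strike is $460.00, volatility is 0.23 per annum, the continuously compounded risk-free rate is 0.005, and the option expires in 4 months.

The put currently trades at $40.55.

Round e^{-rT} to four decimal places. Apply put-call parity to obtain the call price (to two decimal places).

$11.33

e^(−rT) = e^(−0.005·0.3333) = 0.9983
Put-call parity: C − P = S − K·e^(−rT) = 430 − 460·0.9983 = 430 − 459.2180 = -29.2180
C = P + (C − P) = 40.55 + (-29.2180) = 11.3320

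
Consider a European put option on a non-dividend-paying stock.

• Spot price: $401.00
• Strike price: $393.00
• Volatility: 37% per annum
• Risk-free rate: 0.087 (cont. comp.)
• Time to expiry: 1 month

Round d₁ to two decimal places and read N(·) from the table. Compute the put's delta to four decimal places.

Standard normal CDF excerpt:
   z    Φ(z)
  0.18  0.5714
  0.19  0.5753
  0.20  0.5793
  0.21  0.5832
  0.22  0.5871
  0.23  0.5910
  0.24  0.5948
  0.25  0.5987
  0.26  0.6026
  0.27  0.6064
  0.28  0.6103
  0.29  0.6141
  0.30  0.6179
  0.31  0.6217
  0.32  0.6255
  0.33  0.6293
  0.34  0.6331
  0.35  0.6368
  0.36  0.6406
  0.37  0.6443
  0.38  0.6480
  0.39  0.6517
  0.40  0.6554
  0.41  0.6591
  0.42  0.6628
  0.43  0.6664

σ√T = 0.37·√0.08333 = 0.1068
d₁ = [ln(401/393) + (0.087 + 0.37²/2)·0.08333] / 0.1068 = [0.0202 + 0.0130] / 0.1068 = 0.3100 ≈ 0.31
N(d₁) = N(0.31) = 0.6217
Δ_put = N(d₁) − 1 = 0.6217 − 1 = -0.3783

-0.3783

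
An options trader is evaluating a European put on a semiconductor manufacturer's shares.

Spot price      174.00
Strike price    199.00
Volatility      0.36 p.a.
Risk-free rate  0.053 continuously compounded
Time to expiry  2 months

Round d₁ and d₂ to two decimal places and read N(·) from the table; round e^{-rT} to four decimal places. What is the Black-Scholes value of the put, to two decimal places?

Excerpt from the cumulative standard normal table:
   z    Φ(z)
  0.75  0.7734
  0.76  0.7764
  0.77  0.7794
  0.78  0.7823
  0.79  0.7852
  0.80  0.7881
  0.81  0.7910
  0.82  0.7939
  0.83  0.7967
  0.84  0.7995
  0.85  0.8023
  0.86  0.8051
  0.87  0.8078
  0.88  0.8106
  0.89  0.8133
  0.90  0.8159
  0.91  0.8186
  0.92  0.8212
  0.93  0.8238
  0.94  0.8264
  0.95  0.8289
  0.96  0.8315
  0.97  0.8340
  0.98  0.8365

σ√T = 0.36·√0.1667 = 0.1470
ln(S/K) + (r + σ²/2)T = ln(174/199) + (0.053 + 0.36²/2)·0.1667 = -0.1342 + 0.0196 = -0.1146
d₁ = -0.1146 / 0.1470 = -0.7799 which rounds to -0.78
d₂ = d₁ − σ√T = -0.7799 − 0.1470 = -0.9268 which rounds to -0.93
e^(−rT) = e^(−0.053·0.1667) = 0.9912
P = 199·0.9912·N(0.93) − 174·N(0.78) = 199·0.9912·0.8238 − 174·0.7823 = 162.4936 − 136.1202 = 26.3734

26.37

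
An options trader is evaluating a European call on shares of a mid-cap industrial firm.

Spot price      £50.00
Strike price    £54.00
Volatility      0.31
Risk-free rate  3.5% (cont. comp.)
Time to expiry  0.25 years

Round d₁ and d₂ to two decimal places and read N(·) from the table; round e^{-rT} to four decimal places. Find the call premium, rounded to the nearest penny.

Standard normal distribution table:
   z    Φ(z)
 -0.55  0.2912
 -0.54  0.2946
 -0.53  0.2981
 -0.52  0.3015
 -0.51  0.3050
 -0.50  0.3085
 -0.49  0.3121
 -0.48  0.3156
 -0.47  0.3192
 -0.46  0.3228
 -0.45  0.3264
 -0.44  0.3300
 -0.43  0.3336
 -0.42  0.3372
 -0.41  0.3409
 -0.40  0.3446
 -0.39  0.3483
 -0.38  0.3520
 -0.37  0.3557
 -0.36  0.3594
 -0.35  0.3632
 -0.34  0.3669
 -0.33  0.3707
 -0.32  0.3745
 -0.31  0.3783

£1.83

σ√T = 0.31 × 0.5000 = 0.1550
ln(S/K) + (r + σ²/2)T = ln(50/54) + (0.035 + 0.31²/2)·0.25 = -0.0770 + 0.0208 = -0.0562
d₁ = -0.0562 / 0.1550 = -0.3626 ⇒ -0.36
d₂ = d₁ − σ√T = -0.3626 − 0.1550 = -0.5176 ⇒ -0.52
e^(−rT) = e^(−0.035·0.25) = 0.9913
C = 50·N(-0.36) − 54·0.9913·N(-0.52) = 50·0.3594 − 54·0.9913·0.3015 = 17.9700 − 16.1394 = 1.8306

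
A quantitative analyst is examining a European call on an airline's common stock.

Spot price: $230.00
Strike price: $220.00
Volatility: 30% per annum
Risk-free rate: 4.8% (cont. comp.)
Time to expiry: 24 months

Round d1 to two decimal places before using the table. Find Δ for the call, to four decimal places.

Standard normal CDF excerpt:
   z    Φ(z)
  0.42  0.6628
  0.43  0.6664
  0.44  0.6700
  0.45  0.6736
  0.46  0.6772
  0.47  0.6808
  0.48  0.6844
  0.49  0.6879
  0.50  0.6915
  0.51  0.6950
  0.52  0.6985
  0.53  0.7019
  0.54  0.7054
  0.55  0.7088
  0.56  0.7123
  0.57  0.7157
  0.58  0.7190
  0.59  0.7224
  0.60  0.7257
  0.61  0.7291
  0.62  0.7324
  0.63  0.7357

0.7054

σ√T = 0.3 × 1.4142 = 0.4243
d₁ = [ln(230/220) + (0.048 + 0.3²/2)·2] / 0.4243 = [0.0445 + 0.1860] / 0.4243 = 0.5432 which rounds to 0.54
N(d₁) = N(0.54) = 0.7054
Δ_call = N(d₁) = 0.7054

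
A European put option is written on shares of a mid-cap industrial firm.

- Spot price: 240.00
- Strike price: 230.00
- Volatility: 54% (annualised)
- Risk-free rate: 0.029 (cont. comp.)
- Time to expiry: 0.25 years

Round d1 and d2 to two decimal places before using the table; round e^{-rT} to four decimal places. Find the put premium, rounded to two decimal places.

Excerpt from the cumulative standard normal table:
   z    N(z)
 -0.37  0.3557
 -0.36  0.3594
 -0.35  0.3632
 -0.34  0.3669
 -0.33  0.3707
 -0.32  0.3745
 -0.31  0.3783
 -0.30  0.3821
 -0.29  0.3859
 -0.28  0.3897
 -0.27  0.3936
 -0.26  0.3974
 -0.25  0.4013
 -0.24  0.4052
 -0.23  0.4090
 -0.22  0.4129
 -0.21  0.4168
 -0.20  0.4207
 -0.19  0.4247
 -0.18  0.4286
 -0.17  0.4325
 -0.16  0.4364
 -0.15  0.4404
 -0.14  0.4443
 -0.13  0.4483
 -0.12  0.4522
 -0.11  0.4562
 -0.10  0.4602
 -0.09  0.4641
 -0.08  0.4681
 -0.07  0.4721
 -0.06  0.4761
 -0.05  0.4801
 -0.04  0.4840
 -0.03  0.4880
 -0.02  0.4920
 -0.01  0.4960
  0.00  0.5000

19.75

σ√T = 0.54 × 0.5000 = 0.2700
ln(S/K) + (r + σ²/2)T = ln(240/230) + (0.029 + 0.54²/2)·0.25 = 0.0426 + 0.0437 = 0.0863
d₁ = 0.0863 / 0.2700 = 0.3195 ≈ 0.32
d₂ = d₁ − σ√T = 0.3195 − 0.2700 = 0.0495 ≈ 0.05
exp(−rT) = exp(−0.029·0.25) = 0.9928
N(−d₂) = N(-0.05) = 0.4801;  N(−d₁) = N(-0.32) = 0.3745
P = 230·0.9928·0.4801 − 240·0.3745 = 109.6280 − 89.8800 = 19.7480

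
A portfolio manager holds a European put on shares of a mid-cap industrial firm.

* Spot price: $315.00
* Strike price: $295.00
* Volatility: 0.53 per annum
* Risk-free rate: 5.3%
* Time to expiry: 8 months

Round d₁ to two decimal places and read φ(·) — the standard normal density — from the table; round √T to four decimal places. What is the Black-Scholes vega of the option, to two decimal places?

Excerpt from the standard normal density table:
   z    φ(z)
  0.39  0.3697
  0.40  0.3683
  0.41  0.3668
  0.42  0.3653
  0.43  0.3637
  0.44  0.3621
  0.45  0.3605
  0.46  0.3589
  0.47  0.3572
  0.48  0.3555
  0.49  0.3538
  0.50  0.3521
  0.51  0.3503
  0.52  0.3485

σ√T = 0.53 × 0.8165 = 0.4327
d₁ = [ln(315/295) + (0.053 + 0.53²/2)·0.6667] / 0.4327 = [0.0656 + 0.1290] / 0.4327 = 0.4496 ≈ 0.45
√T = √0.6667 = 0.8165
φ(d₁) = φ(0.45) = 0.3605
vega = S·φ(d₁)·√T = 315·0.3605·0.8165 = 92.7197
(The call has the same vega.)

92.72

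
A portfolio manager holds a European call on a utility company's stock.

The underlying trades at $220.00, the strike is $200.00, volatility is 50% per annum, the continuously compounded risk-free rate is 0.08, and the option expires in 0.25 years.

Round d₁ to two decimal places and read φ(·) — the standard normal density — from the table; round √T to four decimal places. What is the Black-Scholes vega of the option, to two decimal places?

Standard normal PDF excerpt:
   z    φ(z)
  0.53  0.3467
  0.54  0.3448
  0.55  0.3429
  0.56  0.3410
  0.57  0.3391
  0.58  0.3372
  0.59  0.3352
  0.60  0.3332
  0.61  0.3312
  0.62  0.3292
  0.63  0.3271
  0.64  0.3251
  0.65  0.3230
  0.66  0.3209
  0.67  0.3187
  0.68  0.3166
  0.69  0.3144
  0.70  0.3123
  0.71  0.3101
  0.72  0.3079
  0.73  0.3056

36.87

σ√T = 0.5 × 0.5000 = 0.2500
d₁ = [ln(220/200) + (0.08 + ½·0.5²)·0.25] / (σ√T) = (0.0953 + 0.0513) / 0.2500 = 0.5862 which rounds to 0.59
√T = √0.25 = 0.5000
φ(d₁) = φ(0.59) = 0.3352
vega = S·φ(d₁)·√T = 220·0.3352·0.5000 = 36.8720
(Call and put vega coincide under Black-Scholes.)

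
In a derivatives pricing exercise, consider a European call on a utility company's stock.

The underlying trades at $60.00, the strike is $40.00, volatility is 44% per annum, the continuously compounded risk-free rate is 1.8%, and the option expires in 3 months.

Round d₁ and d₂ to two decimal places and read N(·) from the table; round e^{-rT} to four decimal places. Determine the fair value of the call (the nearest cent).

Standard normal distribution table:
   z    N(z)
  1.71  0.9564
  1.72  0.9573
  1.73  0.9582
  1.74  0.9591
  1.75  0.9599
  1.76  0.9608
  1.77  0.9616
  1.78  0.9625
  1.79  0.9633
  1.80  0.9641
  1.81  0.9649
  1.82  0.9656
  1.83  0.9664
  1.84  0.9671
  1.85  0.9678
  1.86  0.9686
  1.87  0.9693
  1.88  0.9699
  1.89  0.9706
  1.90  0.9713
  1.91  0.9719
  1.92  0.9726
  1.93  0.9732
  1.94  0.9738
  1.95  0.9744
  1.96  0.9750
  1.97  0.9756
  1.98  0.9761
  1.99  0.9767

T = 0.25;  σ√T = 0.2200
d₁ = [ln(60/40) + (0.018 + 0.44²/2)·0.25] / 0.2200 = [0.4055 + 0.0287] / 0.2200 = 1.9735 → 1.97
d₂ = d₁ − σ√T = 1.9735 − 0.2200 = 1.7535 → 1.75
e^(−rT) = e^(−0.018·0.25) = 0.9955
N(d₁) = N(1.97) = 0.9756;  N(d₂) = N(1.75) = 0.9599
C = 60·0.9756 − 40·0.9955·0.9599 = 58.5360 − 38.2232 = 20.3128

$20.31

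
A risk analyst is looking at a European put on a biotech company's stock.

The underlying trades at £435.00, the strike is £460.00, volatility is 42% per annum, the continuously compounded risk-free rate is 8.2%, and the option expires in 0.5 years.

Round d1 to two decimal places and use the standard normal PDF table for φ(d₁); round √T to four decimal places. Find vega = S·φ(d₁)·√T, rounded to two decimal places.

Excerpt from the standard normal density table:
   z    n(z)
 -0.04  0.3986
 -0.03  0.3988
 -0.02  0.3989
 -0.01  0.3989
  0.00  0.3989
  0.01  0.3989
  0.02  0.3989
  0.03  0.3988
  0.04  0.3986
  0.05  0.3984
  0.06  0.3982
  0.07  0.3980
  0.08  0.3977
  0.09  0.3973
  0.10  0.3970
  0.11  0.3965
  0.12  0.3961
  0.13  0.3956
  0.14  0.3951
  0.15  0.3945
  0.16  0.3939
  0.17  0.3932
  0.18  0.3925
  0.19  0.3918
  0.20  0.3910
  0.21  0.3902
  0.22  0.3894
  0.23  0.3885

122.11

σ√T = 0.42 × 0.7071 = 0.2970
ln(S/K) + (r + σ²/2)T = ln(435/460) + (0.082 + 0.42²/2)·0.5 = -0.0559 + 0.0851 = 0.0292
d₁ = 0.0292 / 0.2970 = 0.0984 ≈ 0.10
√T = √0.5 = 0.7071
φ(d₁) = φ(0.10) = 0.3970
vega = S·φ(d₁)·√T = 435·0.3970·0.7071 = 122.1126
(The call has the same vega.)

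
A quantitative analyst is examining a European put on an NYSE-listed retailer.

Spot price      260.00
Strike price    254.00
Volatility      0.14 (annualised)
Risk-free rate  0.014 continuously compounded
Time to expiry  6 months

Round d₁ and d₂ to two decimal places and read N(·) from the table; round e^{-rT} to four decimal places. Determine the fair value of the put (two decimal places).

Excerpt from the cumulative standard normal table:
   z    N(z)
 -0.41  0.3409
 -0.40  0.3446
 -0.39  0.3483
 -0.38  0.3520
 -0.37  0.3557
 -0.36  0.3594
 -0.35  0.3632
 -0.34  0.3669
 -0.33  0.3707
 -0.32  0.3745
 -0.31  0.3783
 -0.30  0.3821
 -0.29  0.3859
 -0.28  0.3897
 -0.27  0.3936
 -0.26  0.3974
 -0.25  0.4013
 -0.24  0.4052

6.79

σ√T = 0.14·√0.5 = 0.0990
d₁ = [ln(260/254) + (0.014 + ½·0.14²)·0.5] / (σ√T) = (0.0233 + 0.0119) / 0.0990 = 0.3561 ⇒ 0.36
d₂ = 0.3561 − 0.0990 = 0.2571 ⇒ 0.26
e^(−rT) = e^(−0.014·0.5) = 0.9930
N(−d₂) = N(-0.26) = 0.3974;  N(−d₁) = N(-0.36) = 0.3594
P = 254·0.9930·0.3974 − 260·0.3594 = 100.2330 − 93.4440 = 6.7890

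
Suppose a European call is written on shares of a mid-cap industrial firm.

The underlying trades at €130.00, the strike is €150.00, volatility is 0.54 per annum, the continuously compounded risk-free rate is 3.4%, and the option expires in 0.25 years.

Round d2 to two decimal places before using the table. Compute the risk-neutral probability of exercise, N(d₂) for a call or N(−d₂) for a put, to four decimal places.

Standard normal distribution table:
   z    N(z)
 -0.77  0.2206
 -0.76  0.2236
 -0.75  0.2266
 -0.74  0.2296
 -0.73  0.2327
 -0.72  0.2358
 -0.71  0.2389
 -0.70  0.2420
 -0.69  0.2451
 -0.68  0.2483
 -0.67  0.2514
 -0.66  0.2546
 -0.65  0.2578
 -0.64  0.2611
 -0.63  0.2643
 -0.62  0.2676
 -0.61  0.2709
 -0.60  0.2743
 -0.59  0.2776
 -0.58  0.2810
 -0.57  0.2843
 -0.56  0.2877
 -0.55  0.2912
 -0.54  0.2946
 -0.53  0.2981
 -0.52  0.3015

T = 0.25;  σ√T = 0.2700
d₁ = [ln(130/150) + (0.034 + 0.54²/2)·0.25] / 0.2700 = [-0.1431 + 0.0450] / 0.2700 = -0.3635 ≈ -0.36
d₂ = d₁ − σ√T = -0.3635 − 0.2700 = -0.6335 ≈ -0.63
Pr(exercise) under Q = N(d₂) = 0.2643

0.2643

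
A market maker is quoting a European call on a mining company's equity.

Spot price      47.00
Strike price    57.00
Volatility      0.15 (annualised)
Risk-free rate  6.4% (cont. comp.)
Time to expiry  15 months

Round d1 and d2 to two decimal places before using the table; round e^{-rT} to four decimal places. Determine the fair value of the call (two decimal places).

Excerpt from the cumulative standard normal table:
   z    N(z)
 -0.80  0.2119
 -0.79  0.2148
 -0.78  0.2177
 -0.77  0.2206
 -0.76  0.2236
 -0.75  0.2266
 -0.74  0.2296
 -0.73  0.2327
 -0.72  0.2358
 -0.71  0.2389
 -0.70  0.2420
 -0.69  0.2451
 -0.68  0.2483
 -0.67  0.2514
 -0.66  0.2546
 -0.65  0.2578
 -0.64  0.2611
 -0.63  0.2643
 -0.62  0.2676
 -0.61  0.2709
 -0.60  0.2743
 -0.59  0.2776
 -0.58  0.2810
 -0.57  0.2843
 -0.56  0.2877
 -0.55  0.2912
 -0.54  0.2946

1.28

T = 1.25;  σ√T = 0.1677
ln(S/K) + (r + σ²/2)T = ln(47/57) + (0.064 + 0.15²/2)·1.25 = -0.1929 + 0.0941 = -0.0988
d₁ = -0.0988 / 0.1677 = -0.5894 ≈ -0.59
d₂ = d₁ − σ√T = -0.5894 − 0.1677 = -0.7571 ≈ -0.76
e^(−rT) = e^(−0.064·1.25) = 0.9231
N(d₁) = N(-0.59) = 0.2776;  N(d₂) = N(-0.76) = 0.2236
C = 47·0.2776 − 57·0.9231·0.2236 = 13.0472 − 11.7651 = 1.2821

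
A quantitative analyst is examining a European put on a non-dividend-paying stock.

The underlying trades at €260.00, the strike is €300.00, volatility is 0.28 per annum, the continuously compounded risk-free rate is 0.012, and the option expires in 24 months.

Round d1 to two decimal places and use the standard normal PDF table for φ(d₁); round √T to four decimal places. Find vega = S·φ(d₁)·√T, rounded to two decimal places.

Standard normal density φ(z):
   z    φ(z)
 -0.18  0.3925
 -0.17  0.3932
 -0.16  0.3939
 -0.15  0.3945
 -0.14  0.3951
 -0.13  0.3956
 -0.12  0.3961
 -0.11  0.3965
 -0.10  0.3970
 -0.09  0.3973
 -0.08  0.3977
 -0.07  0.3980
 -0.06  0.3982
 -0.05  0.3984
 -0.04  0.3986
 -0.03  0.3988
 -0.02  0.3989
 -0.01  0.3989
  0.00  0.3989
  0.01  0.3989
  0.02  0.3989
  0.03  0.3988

145.97

σ√T = 0.28·√2 = 0.3960
d₁ = [ln(260/300) + (0.012 + ½·0.28²)·2] / (σ√T) = (-0.1431 + 0.1024) / 0.3960 = -0.1028 ≈ -0.10
√T = √2 = 1.4142
φ(d₁) = φ(-0.10) = 0.3970
vega = S·φ(d₁)·√T = 260·0.3970·1.4142 = 145.9737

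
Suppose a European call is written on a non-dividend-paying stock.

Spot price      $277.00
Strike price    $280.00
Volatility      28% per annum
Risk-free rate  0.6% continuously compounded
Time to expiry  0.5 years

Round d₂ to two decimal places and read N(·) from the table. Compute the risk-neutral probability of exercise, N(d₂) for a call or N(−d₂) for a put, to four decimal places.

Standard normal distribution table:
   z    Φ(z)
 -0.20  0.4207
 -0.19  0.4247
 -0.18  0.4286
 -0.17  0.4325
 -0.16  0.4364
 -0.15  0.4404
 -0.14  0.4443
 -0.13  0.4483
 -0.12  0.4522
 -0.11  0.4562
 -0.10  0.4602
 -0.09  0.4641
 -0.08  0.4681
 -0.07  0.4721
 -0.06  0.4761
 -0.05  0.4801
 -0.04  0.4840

T = 0.5;  σ√T = 0.1980
ln(S/K) + (r + σ²/2)T = ln(277/280) + (0.006 + 0.28²/2)·0.5 = -0.0108 + 0.0226 = 0.0118
d₁ = 0.0118 / 0.1980 = 0.0597 ⇒ 0.06
d₂ = d₁ − σ√T = 0.0597 − 0.1980 = -0.1382 ⇒ -0.14
Pr(exercise) under Q = N(d₂) = 0.4443

0.4443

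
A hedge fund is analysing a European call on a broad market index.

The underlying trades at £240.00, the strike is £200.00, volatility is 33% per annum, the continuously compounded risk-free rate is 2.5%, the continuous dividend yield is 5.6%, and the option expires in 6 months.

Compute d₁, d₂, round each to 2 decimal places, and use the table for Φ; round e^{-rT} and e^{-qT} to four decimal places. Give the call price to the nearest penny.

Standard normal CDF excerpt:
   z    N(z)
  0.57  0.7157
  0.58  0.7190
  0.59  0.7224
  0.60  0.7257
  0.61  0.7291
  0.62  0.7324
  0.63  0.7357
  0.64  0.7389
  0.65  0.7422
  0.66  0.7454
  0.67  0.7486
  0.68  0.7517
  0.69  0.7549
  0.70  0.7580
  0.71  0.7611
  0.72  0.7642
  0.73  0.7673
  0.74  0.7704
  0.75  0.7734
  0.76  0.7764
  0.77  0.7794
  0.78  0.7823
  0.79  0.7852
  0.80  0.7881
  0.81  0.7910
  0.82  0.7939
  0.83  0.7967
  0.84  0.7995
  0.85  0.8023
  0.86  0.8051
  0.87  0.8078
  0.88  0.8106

£42.59

T = 0.5;  σ√T = 0.2333
ln(S/K) + (r − q + σ²/2)T = ln(240/200) + (0.025 − 0.056 + 0.33²/2)·0.5 = 0.1823 + 0.0117 = 0.1940
d₁ = 0.1940 / 0.2333 = 0.8316 ⇒ 0.83
d₂ = d₁ − σ√T = 0.8316 − 0.2333 = 0.5982 ⇒ 0.60
exp(−qT) = exp(−0.056·0.5) = 0.9724;  exp(−rT) = exp(−0.025·0.5) = 0.9876
N(d₁) = N(0.83) = 0.7967;  N(d₂) = N(0.60) = 0.7257
C = 240·0.9724·0.7967 − 200·0.9876·0.7257 = 185.9307 − 143.3403 = 42.5904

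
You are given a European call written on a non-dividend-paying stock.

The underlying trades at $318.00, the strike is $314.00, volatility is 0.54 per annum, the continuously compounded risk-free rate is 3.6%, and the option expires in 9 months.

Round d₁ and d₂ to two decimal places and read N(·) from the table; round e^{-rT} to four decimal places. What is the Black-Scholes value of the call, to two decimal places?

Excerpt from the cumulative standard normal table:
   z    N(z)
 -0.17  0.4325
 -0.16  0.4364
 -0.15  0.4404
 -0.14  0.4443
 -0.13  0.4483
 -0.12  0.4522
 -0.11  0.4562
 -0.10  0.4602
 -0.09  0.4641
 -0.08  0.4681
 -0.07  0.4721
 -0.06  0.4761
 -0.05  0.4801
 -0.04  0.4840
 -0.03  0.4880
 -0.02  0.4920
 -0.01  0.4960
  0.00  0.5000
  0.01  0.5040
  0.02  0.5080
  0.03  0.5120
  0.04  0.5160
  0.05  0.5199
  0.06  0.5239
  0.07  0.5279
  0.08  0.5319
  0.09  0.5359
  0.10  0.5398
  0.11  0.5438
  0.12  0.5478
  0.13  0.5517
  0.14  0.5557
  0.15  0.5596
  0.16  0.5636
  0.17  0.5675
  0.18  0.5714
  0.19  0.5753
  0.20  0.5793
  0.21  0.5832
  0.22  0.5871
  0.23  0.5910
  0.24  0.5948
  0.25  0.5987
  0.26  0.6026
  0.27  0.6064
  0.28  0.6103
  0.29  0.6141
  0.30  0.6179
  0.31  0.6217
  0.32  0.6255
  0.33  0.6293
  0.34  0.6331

σ√T = 0.54·√0.75 = 0.4677
ln(S/K) + (r + σ²/2)T = ln(318/314) + (0.036 + 0.54²/2)·0.75 = 0.0127 + 0.1364 = 0.1490
d₁ = 0.1490 / 0.4677 = 0.3186 which rounds to 0.32
d₂ = d₁ − σ√T = 0.3186 − 0.4677 = -0.1490 which rounds to -0.15
e^(−rT) = e^(−0.036·0.75) = 0.9734
N(d₁) = N(0.32) = 0.6255;  N(d₂) = N(-0.15) = 0.4404
C = 318·0.6255 − 314·0.9734·0.4404 = 198.9090 − 134.6072 = 64.3018

$64.30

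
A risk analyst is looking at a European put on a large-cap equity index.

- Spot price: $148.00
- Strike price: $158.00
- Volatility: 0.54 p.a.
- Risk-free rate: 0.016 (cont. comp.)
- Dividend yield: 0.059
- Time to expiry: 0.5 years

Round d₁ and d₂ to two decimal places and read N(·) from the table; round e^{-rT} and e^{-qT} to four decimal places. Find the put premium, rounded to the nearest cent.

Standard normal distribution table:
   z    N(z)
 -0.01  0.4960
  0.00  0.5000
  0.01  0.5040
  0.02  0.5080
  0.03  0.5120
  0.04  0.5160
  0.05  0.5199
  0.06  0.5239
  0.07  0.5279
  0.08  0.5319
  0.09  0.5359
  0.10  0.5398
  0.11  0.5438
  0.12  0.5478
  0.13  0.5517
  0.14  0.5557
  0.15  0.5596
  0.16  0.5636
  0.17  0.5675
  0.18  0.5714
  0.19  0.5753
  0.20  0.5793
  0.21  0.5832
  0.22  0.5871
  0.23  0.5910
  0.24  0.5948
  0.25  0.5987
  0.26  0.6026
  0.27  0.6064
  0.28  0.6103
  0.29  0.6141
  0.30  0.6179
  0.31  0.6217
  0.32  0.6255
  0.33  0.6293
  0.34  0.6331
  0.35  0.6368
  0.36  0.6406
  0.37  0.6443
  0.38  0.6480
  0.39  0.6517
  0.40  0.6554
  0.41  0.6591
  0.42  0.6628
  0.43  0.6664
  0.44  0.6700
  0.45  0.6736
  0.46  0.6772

$29.74

T = 0.5;  σ√T = 0.3818
d₁ = [ln(148/158) + (0.016 − 0.059 + 0.54²/2)·0.5] / 0.3818 = [-0.0654 + 0.0514] / 0.3818 = -0.0366 ⇒ -0.04
d₂ = d₁ − σ√T = -0.0366 − 0.3818 = -0.4185 ⇒ -0.42
exp(−qT) = exp(−0.059·0.5) = 0.9709;  exp(−rT) = exp(−0.016·0.5) = 0.9920
N(−d₂) = N(0.42) = 0.6628;  N(−d₁) = N(0.04) = 0.5160
P = 158·0.9920·0.6628 − 148·0.9709·0.5160 = 103.8846 − 74.1457 = 29.7389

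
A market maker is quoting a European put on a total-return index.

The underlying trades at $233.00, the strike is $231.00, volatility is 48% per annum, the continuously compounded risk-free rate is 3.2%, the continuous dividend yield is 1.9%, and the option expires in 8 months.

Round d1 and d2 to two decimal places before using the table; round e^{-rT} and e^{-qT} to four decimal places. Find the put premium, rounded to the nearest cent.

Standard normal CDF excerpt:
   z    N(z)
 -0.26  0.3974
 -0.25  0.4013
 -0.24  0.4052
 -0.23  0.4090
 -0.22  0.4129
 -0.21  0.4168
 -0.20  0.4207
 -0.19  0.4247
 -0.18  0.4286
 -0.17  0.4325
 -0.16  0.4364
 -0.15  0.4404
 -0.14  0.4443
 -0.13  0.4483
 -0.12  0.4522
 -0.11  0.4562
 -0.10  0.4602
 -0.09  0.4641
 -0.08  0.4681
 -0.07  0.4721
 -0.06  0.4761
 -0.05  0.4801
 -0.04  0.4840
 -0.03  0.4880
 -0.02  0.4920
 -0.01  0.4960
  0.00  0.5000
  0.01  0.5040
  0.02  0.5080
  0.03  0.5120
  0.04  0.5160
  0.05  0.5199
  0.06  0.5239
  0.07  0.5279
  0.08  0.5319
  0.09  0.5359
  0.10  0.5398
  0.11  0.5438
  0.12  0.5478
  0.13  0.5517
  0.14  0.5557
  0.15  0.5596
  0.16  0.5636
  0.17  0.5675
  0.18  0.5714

T = 0.6667;  σ√T = 0.3919
d₁ = [ln(233/231) + (0.032 − 0.019 + 0.48²/2)·0.6667] / 0.3919 = [0.0086 + 0.0855] / 0.3919 = 0.2401 ≈ 0.24
d₂ = d₁ − σ√T = 0.2401 − 0.3919 = -0.1518 ≈ -0.15
e^(−qT) = e^(−0.019·0.6667) = 0.9874;  e^(−rT) = e^(−0.032·0.6667) = 0.9789
P = 231·0.9789·N(0.15) − 233·0.9874·N(-0.24) = 231·0.9789·0.5596 − 233·0.9874·0.4052 = 126.5401 − 93.2220 = 33.3180

$33.32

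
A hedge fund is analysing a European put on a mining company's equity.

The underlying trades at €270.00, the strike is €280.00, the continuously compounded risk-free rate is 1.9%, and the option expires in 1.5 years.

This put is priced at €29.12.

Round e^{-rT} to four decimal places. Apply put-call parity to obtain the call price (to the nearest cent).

e^(−rT) = e^(−0.019·1.5) = 0.9719
Put-call parity: C − P = S − K·e^(−rT) = 270 − 280·0.9719 = 270 − 272.1320 = -2.1320
C = P + (C − P) = 29.12 + (-2.1320) = 26.9880

€26.99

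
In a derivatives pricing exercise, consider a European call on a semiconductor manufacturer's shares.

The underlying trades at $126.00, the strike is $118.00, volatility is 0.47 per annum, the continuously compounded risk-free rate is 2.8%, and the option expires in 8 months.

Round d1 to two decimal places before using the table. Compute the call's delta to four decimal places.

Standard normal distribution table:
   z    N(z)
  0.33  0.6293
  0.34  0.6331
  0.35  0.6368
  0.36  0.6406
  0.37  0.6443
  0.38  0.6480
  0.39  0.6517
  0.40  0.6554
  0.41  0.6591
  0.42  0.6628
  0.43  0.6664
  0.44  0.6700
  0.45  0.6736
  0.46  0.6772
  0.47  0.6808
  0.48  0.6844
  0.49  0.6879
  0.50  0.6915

0.6591

σ√T = 0.47 × 0.8165 = 0.3838
d₁ = [ln(126/118) + (0.028 + ½·0.47²)·0.6667] / (σ√T) = (0.0656 + 0.0923) / 0.3838 = 0.4115 which rounds to 0.41
N(d₁) = N(0.41) = 0.6591
Δ_call = N(d₁) = 0.6591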